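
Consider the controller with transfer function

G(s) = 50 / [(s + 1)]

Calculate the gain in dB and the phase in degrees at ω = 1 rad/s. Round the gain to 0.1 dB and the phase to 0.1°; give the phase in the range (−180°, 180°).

At ω = 1 rad/s:
pole (1 + j1·1) = 1 + j1 → |·| ≈ 1.4142, ∠ ≈ 45.00°
|G| = 50 · 1 / (1.4142) ≈ 35.356
Gain = 20 log₁₀(35.356) ≈ 30.97 dB
∠G = (0°) − (45.00°) = -45.00°

31.0 dB, -45.0°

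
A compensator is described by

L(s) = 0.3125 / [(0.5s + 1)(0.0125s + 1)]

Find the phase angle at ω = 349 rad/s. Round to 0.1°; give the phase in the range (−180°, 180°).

At ω = 349 rad/s:
pole (1 + j349·0.5) = 1 + j174.5 → |·| ≈ 174.5, ∠ ≈ 89.67°
pole (1 + j349·0.0125) = 1 + j4.3625 → |·| ≈ 4.4756, ∠ ≈ 77.09°
∠L = (0°) − (89.67° + 77.09°) = -166.76°

-166.8°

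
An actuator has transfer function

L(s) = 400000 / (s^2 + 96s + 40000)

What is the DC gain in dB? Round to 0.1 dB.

L(0) = 400000 / 40000 = 10
20 log₁₀(10) ≈ 20.00 dB

20.0 dB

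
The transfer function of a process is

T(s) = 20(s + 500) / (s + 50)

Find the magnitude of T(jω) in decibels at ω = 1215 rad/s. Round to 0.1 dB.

At s = jω = j1215:
zero (s+500): 500 + j1215 → |·| = √(500²+1215²) = √1726225 ≈ 1313.9, ∠ = arctan(1215/500) ≈ 67.63°
pole (s+50): 50 + j1215 → |·| = √(50²+1215²) = √1478725 ≈ 1216, ∠ = arctan(1215/50) ≈ 87.64°
|T| = 20 · 1313.9 / 1216 ≈ 21.61
Gain = 20 log₁₀(21.61) ≈ 26.69 dB

26.7 dB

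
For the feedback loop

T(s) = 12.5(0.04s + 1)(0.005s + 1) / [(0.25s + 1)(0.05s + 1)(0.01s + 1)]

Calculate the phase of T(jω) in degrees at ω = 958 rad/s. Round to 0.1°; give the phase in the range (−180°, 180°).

At ω = 958 rad/s:
zero (1 + j958·0.04) = 1 + j38.32 → |·| ≈ 38.333, ∠ ≈ 88.51°
zero (1 + j958·0.005) = 1 + j4.79 → |·| ≈ 4.8933, ∠ ≈ 78.21°
pole (1 + j958·0.25) = 1 + j239.5 → |·| ≈ 239.5, ∠ ≈ 89.76°
pole (1 + j958·0.05) = 1 + j47.9 → |·| ≈ 47.91, ∠ ≈ 88.80°
pole (1 + j958·0.01) = 1 + j9.58 → |·| ≈ 9.6321, ∠ ≈ 84.04°
∠T = (88.51° + 78.21°) − (89.76° + 88.80° + 84.04°) = -95.88°

-95.9°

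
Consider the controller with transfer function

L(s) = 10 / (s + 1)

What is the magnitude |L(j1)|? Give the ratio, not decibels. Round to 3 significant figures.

Substitute s = j1:
Numerator: 10 = 10 + j0
Denominator: (j1) + 1 = 1 + j1
|N| = √(10² + 0²) ≈ 10, ∠N ≈ 0.00°
|D| = √(1² + 1²) ≈ 1.4142, ∠D ≈ 45.00°
|L| = 10 / 1.4142 ≈ 7.0711

7.07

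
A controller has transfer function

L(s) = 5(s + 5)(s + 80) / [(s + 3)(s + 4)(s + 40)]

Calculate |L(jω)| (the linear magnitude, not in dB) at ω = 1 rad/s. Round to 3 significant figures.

At s = jω = j1:
zero (s+5): 5 + j1 → |·| = √(5²+1²) = √26 ≈ 5.099, ∠ = arctan(1/5) ≈ 11.31°
zero (s+80): 80 + j1 → |·| = √(80²+1²) = √6401 ≈ 80.006, ∠ = arctan(1/80) ≈ 0.72°
pole (s+3): 3 + j1 → |·| = √(3²+1²) = √10 ≈ 3.1623, ∠ = arctan(1/3) ≈ 18.43°
pole (s+4): 4 + j1 → |·| = √(4²+1²) = √17 ≈ 4.1231, ∠ = arctan(1/4) ≈ 14.04°
pole (s+40): 40 + j1 → |·| = √(40²+1²) = √1601 ≈ 40.012, ∠ = arctan(1/40) ≈ 1.43°
|L| = 5 · 407.95 / 521.7 ≈ 3.9098

3.91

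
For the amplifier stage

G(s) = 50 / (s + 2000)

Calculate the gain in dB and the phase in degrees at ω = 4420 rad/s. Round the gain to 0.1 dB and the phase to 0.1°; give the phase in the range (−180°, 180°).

Substitute s = j4420:
Numerator: 50 = 50 + j0
Denominator: (j4420) + 2000 = 2000 + j4420
|N| = √(50² + 0²) ≈ 50, ∠N ≈ 0.00°
|D| = √(2000² + 4420²) ≈ 4851.4, ∠D ≈ 65.65°
|G| = 50 / 4851.4 ≈ 0.010306
Gain = 20 log₁₀(0.010306) ≈ -39.74 dB
∠G = 0.00° − 65.65° = -65.65°

-39.7 dB, -65.7°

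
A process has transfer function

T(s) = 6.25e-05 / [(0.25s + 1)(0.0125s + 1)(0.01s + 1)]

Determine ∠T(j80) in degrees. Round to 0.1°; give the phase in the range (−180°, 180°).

-170.8°

At ω = 80 rad/s:
pole (1 + j80·0.25) = 1 + j20 → |·| ≈ 20.025, ∠ ≈ 87.14°
pole (1 + j80·0.0125) = 1 + j1 → |·| ≈ 1.4142, ∠ ≈ 45.00°
pole (1 + j80·0.01) = 1 + j0.8 → |·| ≈ 1.2806, ∠ ≈ 38.66°
∠T = (0°) − (87.14° + 45.00° + 38.66°) = -170.80°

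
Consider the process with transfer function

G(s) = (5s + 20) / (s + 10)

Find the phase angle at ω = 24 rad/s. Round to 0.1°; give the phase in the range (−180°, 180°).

13.2°

Substitute s = j24:
Numerator: 5(j24) + 20 = 20 + j120
Denominator: (j24) + 10 = 10 + j24
|N| = √(20² + 120²) ≈ 121.66, ∠N ≈ 80.54°
|D| = √(10² + 24²) ≈ 26, ∠D ≈ 67.38°
∠G = 80.54° − 67.38° = 13.16°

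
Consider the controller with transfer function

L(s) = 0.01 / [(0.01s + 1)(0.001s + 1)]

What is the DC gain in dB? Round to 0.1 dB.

-40.0 dB

L(0) = 0.01 · 1 / 1 = 0.01
20 log₁₀(0.01) ≈ -40.00 dB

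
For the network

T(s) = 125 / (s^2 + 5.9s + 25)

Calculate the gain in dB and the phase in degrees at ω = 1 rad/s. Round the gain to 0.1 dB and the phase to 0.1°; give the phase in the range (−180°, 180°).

At s = jω = j1:
quadratic: (j1)² + 5.9·j1 + 25 = 24 + j5.9 → |·| ≈ 24.715, ∠ ≈ 13.81°
|T| = 125 / 24.715 ≈ 5.0577
Gain = 20 log₁₀(5.0577) ≈ 14.08 dB
∠T = 0.00° − 13.81° = -13.81°

14.1 dB, -13.8°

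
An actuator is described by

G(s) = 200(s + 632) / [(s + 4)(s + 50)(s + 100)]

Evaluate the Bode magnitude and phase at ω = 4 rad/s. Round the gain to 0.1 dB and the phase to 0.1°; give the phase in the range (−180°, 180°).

At s = jω = j4:
zero (s+632): 632 + j4 → |·| = √(632²+4²) = √399440 ≈ 632.01, ∠ = arctan(4/632) ≈ 0.36°
pole (s+4): 4 + j4 → |·| = √(4²+4²) = √32 ≈ 5.6569, ∠ = arctan(4/4) ≈ 45.00°
pole (s+50): 50 + j4 → |·| = √(50²+4²) = √2516 ≈ 50.16, ∠ = arctan(4/50) ≈ 4.57°
pole (s+100): 100 + j4 → |·| = √(100²+4²) = √10016 ≈ 100.08, ∠ = arctan(4/100) ≈ 2.29°
|G| = 200 · 632.01 / 28398 ≈ 4.4511
Gain = 20 log₁₀(4.4511) ≈ 12.97 dB
∠G = 0.36° − 51.86° = -51.50°

13.0 dB, -51.5°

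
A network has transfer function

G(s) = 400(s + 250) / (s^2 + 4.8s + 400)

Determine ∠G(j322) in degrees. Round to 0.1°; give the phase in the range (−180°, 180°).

-127.0°

At s = jω = j322:
zero (s+250): 250 + j322 → |·| = √(250²+322²) = √166184 ≈ 407.66, ∠ = arctan(322/250) ≈ 52.17°
quadratic: (j322)² + 4.8·j322 + 400 = -103284 + j1545.6 → |·| ≈ 1.033e+05, ∠ ≈ 179.14°
∠G = 52.17° − 179.14° = -126.97°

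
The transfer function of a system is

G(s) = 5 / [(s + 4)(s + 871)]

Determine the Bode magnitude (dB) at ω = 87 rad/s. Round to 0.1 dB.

At s = jω = j87:
pole (s+4): 4 + j87 → |·| = √(4²+87²) = √7585 ≈ 87.092, ∠ = arctan(87/4) ≈ 87.37°
pole (s+871): 871 + j87 → |·| = √(871²+87²) = √766210 ≈ 875.33, ∠ = arctan(87/871) ≈ 5.70°
|G| = 5 / 76234 ≈ 6.5588e-05
Gain = 20 log₁₀(6.5588e-05) ≈ -83.66 dB

-83.7 dB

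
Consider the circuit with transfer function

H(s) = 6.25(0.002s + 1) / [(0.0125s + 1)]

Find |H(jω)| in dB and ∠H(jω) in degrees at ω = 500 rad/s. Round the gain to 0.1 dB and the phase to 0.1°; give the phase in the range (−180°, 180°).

At ω = 500 rad/s:
zero (1 + j500·0.002) = 1 + j1 → |·| ≈ 1.4142, ∠ ≈ 45.00°
pole (1 + j500·0.0125) = 1 + j6.25 → |·| ≈ 6.3295, ∠ ≈ 80.91°
|H| = 6.25 · 1.4142 / (6.3295) ≈ 1.3964
Gain = 20 log₁₀(1.3964) ≈ 2.90 dB
∠H = (45.00°) − (80.91°) = -35.91°

2.9 dB, -35.9°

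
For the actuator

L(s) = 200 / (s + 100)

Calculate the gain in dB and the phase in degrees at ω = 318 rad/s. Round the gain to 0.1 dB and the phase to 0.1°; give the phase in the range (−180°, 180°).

At s = jω = j318:
pole (s+100): 100 + j318 → |·| = √(100²+318²) = √111124 ≈ 333.35, ∠ = arctan(318/100) ≈ 72.54°
|L| = 200 / 333.35 ≈ 0.59997
Gain = 20 log₁₀(0.59997) ≈ -4.44 dB
∠L = 0.00° − 72.54° = -72.54°

-4.4 dB, -72.5°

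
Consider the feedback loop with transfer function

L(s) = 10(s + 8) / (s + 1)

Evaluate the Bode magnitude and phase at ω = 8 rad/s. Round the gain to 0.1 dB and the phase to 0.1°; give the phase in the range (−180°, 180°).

22.9 dB, -37.9°

At s = jω = j8:
zero (s+8): 8 + j8 → |·| = √(8²+8²) = √128 ≈ 11.314, ∠ = arctan(8/8) ≈ 45.00°
pole (s+1): 1 + j8 → |·| = √(1²+8²) = √65 ≈ 8.0623, ∠ = arctan(8/1) ≈ 82.87°
|L| = 10 · 11.314 / 8.0623 ≈ 14.033
Gain = 20 log₁₀(14.033) ≈ 22.94 dB
∠L = 45.00° − 82.87° = -37.87°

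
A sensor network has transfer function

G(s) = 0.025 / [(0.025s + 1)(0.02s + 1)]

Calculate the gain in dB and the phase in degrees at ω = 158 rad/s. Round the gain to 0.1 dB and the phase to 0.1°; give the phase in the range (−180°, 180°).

At ω = 158 rad/s:
pole (1 + j158·0.025) = 1 + j3.95 → |·| ≈ 4.0746, ∠ ≈ 75.79°
pole (1 + j158·0.02) = 1 + j3.16 → |·| ≈ 3.3145, ∠ ≈ 72.44°
|G| = 0.025 · 1 / (4.0746 · 3.3145) ≈ 0.0018511
Gain = 20 log₁₀(0.0018511) ≈ -54.65 dB
∠G = (0°) − (75.79° + 72.44°) = -148.23°

-54.7 dB, -148.2°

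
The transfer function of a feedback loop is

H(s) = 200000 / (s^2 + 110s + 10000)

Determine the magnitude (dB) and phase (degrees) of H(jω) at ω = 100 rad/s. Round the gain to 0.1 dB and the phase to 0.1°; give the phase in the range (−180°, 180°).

25.2 dB, -90.0°

At s = jω = j100:
quadratic: (j100)² + 110·j100 + 10000 = 0 + j11000 → |·| ≈ 11000, ∠ ≈ 90.00°
|H| = 200000 / 11000 ≈ 18.182
Gain = 20 log₁₀(18.182) ≈ 25.19 dB
∠H = 0.00° − 90.00° = -90.00°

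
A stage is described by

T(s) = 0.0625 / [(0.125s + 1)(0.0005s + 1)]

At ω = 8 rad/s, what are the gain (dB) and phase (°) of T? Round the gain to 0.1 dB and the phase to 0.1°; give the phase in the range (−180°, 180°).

At ω = 8 rad/s:
pole (1 + j8·0.125) = 1 + j1 → |·| ≈ 1.4142, ∠ ≈ 45.00°
pole (1 + j8·0.0005) = 1 + j0.004 → |·| ≈ 1, ∠ ≈ 0.23°
|T| = 0.0625 · 1 / (1.4142 · 1) ≈ 0.044195
Gain = 20 log₁₀(0.044195) ≈ -27.09 dB
∠T = (0°) − (45.00° + 0.23°) = -45.23°

-27.1 dB, -45.2°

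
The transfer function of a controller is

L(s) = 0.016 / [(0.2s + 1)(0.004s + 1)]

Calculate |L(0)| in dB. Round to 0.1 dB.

-35.9 dB

L(0) = 0.016 · 1 / 1 = 0.016
20 log₁₀(0.016) ≈ -35.92 dB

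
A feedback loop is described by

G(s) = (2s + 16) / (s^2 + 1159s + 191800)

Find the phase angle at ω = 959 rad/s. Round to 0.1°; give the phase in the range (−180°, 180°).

Substitute s = j959:
Numerator: 2(j959) + 16 = 16 + j1918
Denominator: (j959)^2 + 1159(j959) + 191800 = -727881 + j1111481
|N| = √(16² + 1918²) ≈ 1918.1, ∠N ≈ 89.52°
|D| = √(727881² + 1111481²) ≈ 1.3286e+06, ∠D ≈ 123.22°
∠G = 89.52° − 123.22° = -33.70°

-33.7°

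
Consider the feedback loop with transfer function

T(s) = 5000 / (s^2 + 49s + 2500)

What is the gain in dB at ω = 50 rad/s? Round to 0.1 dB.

6.2 dB

At s = jω = j50:
quadratic: (j50)² + 49·j50 + 2500 = 0 + j2450 → |·| ≈ 2450, ∠ ≈ 90.00°
|T| = 5000 / 2450 ≈ 2.0408
Gain = 20 log₁₀(2.0408) ≈ 6.20 dB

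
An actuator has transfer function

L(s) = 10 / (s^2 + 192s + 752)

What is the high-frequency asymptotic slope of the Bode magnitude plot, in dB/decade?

Each pole contributes −20 dB/decade at high frequency; each zero contributes +20 dB/decade.
Net: 0 zero(s) − 2 pole(s) → -40 dB/decade.

-40 dB/decade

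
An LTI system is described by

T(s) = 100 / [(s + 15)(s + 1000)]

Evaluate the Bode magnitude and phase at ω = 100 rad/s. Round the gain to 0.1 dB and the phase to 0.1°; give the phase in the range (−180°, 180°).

-60.1 dB, -87.2°

At s = jω = j100:
pole (s+15): 15 + j100 → |·| = √(15²+100²) = √10225 ≈ 101.12, ∠ = arctan(100/15) ≈ 81.47°
pole (s+1000): 1000 + j100 → |·| = √(1000²+100²) = √1010000 ≈ 1005, ∠ = arctan(100/1000) ≈ 5.71°
|T| = 100 / 1.0163e+05 ≈ 0.00098396
Gain = 20 log₁₀(0.00098396) ≈ -60.14 dB
∠T = 0.00° − 87.18° = -87.18°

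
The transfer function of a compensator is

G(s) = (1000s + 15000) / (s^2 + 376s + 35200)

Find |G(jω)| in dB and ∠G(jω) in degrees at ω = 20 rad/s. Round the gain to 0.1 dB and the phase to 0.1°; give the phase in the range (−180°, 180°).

-3.1 dB, 40.9°

Substitute s = j20:
Numerator: 1000(j20) + 15000 = 15000 + j20000
Denominator: (j20)^2 + 376(j20) + 35200 = 34800 + j7520
|N| = √(15000² + 20000²) ≈ 25000, ∠N ≈ 53.13°
|D| = √(34800² + 7520²) ≈ 35603, ∠D ≈ 12.19°
|G| = 25000 / 35603 ≈ 0.70219
Gain = 20 log₁₀(0.70219) ≈ -3.07 dB
∠G = 53.13° − 12.19° = 40.94°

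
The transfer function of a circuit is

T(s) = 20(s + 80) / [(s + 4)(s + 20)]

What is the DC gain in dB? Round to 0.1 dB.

26.0 dB

T(0) = 20·80 / (4·20) = 20
20 log₁₀(20) ≈ 26.02 dB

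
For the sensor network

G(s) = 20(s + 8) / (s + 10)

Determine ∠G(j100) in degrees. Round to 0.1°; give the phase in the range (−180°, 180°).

At s = jω = j100:
zero (s+8): 8 + j100 → |·| = √(8²+100²) = √10064 ≈ 100.32, ∠ = arctan(100/8) ≈ 85.43°
pole (s+10): 10 + j100 → |·| = √(10²+100²) = √10100 ≈ 100.5, ∠ = arctan(100/10) ≈ 84.29°
∠G = 85.43° − 84.29° = 1.14°

1.1°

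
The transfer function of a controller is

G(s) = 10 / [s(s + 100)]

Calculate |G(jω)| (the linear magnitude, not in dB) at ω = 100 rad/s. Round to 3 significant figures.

0.000707

At s = jω = j100:
pole (s+100): 100 + j100 → |·| = √(100²+100²) = √20000 ≈ 141.42, ∠ = arctan(100/100) ≈ 45.00°
pole at origin: |s| = 100, ∠ = 90.00° (in denominator)
|G| = 10 / 14142 ≈ 0.00070711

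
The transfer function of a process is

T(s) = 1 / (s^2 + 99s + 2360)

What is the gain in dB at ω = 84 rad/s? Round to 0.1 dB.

-79.6 dB

Substitute s = j84:
Numerator: 1 = 1 + j0
Denominator: (j84)^2 + 99(j84) + 2360 = -4696 + j8316
|N| = √(1² + 0²) ≈ 1, ∠N ≈ 0.00°
|D| = √(4696² + 8316²) ≈ 9550.3, ∠D ≈ 119.45°
|T| = 1 / 9550.3 ≈ 0.00010471
Gain = 20 log₁₀(0.00010471) ≈ -79.60 dB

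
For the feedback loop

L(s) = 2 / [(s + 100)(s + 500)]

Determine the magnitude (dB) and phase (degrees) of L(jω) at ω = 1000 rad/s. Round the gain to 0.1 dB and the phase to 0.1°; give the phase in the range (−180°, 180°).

At s = jω = j1000:
pole (s+100): 100 + j1000 → |·| = √(100²+1000²) = √1010000 ≈ 1005, ∠ = arctan(1000/100) ≈ 84.29°
pole (s+500): 500 + j1000 → |·| = √(500²+1000²) = √1250000 ≈ 1118, ∠ = arctan(1000/500) ≈ 63.43°
|L| = 2 / 1.1236e+06 ≈ 1.78e-06
Gain = 20 log₁₀(1.78e-06) ≈ -114.99 dB
∠L = 0.00° − 147.72° = -147.72°

-115.0 dB, -147.7°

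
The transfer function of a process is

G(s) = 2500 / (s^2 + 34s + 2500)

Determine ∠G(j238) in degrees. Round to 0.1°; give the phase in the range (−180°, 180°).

-171.5°

At s = jω = j238:
quadratic: (j238)² + 34·j238 + 2500 = -54144 + j8092 → |·| ≈ 54745, ∠ ≈ 171.50°
∠G = 0.00° − 171.50° = -171.50°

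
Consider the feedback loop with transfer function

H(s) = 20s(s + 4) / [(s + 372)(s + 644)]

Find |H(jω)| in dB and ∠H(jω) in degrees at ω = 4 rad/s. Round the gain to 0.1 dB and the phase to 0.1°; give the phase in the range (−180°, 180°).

-54.5 dB, 134.0°

At s = jω = j4:
zero (s+4): 4 + j4 → |·| = √(4²+4²) = √32 ≈ 5.6569, ∠ = arctan(4/4) ≈ 45.00°
zero at origin: s = j4 → |·| = 4, ∠ = 90.00°
pole (s+372): 372 + j4 → |·| = √(372²+4²) = √138400 ≈ 372.02, ∠ = arctan(4/372) ≈ 0.62°
pole (s+644): 644 + j4 → |·| = √(644²+4²) = √414752 ≈ 644.01, ∠ = arctan(4/644) ≈ 0.36°
|H| = 20 · 22.628 / 2.3958e+05 ≈ 0.001889
Gain = 20 log₁₀(0.001889) ≈ -54.48 dB
∠H = 135.00° − 0.98° = 134.02°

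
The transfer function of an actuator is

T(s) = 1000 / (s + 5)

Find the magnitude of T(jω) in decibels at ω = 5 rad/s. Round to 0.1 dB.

43.0 dB

At s = jω = j5:
pole (s+5): 5 + j5 → |·| = √(5²+5²) = √50 ≈ 7.0711, ∠ = arctan(5/5) ≈ 45.00°
|T| = 1000 / 7.0711 ≈ 141.42
Gain = 20 log₁₀(141.42) ≈ 43.01 dB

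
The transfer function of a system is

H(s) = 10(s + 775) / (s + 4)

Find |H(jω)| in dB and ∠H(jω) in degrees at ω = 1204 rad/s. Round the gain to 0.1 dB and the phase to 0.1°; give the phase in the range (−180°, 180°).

At s = jω = j1204:
zero (s+775): 775 + j1204 → |·| = √(775²+1204²) = √2050241 ≈ 1431.9, ∠ = arctan(1204/775) ≈ 57.23°
pole (s+4): 4 + j1204 → |·| = √(4²+1204²) = √1449632 ≈ 1204, ∠ = arctan(1204/4) ≈ 89.81°
|H| = 10 · 1431.9 / 1204 ≈ 11.893
Gain = 20 log₁₀(11.893) ≈ 21.51 dB
∠H = 57.23° − 89.81° = -32.58°

21.5 dB, -32.6°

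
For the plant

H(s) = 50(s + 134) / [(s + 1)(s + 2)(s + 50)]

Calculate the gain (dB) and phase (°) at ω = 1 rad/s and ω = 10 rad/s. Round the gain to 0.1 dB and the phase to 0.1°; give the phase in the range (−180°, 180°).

ω = 1: 32.5 dB, -72.3°; ω = 10: 2.2 dB, -170.0°

At s = jω = j1:
zero (s+134): 134 + j1 → |·| = √(134²+1²) = √17957 ≈ 134, ∠ = arctan(1/134) ≈ 0.43°
pole (s+1): 1 + j1 → |·| = √(1²+1²) = √2 ≈ 1.4142, ∠ = arctan(1/1) ≈ 45.00°
pole (s+2): 2 + j1 → |·| = √(2²+1²) = √5 ≈ 2.2361, ∠ = arctan(1/2) ≈ 26.57°
pole (s+50): 50 + j1 → |·| = √(50²+1²) = √2501 ≈ 50.01, ∠ = arctan(1/50) ≈ 1.15°
|H| = 50 · 134 / 158.15 ≈ 42.365
Gain = 20 log₁₀(42.365) ≈ 32.54 dB
∠H = 0.43° − 72.72° = -72.29°

At s = jω = j10:
zero (s+134): 134 + j10 → |·| = √(134²+10²) = √18056 ≈ 134.37, ∠ = arctan(10/134) ≈ 4.27°
pole (s+1): 1 + j10 → |·| = √(1²+10²) = √101 ≈ 10.05, ∠ = arctan(10/1) ≈ 84.29°
pole (s+2): 2 + j10 → |·| = √(2²+10²) = √104 ≈ 10.198, ∠ = arctan(10/2) ≈ 78.69°
pole (s+50): 50 + j10 → |·| = √(50²+10²) = √2600 ≈ 50.99, ∠ = arctan(10/50) ≈ 11.31°
|H| = 50 · 134.37 / 5226 ≈ 1.2856
Gain = 20 log₁₀(1.2856) ≈ 2.18 dB
∠H = 4.27° − 174.29° = -170.02°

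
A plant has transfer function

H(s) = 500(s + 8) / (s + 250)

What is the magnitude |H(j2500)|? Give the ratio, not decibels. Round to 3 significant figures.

498

At s = jω = j2500:
zero (s+8): 8 + j2500 → |·| = √(8²+2500²) = √6250064 ≈ 2500, ∠ = arctan(2500/8) ≈ 89.82°
pole (s+250): 250 + j2500 → |·| = √(250²+2500²) = √6312500 ≈ 2512.5, ∠ = arctan(2500/250) ≈ 84.29°
|H| = 500 · 2500 / 2512.5 ≈ 497.51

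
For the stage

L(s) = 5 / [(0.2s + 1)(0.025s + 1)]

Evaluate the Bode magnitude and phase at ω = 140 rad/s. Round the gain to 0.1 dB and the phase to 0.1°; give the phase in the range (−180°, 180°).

-26.2 dB, -162.0°

At ω = 140 rad/s:
pole (1 + j140·0.2) = 1 + j28 → |·| ≈ 28.018, ∠ ≈ 87.95°
pole (1 + j140·0.025) = 1 + j3.5 → |·| ≈ 3.6401, ∠ ≈ 74.05°
|L| = 5 · 1 / (28.018 · 3.6401) ≈ 0.049025
Gain = 20 log₁₀(0.049025) ≈ -26.19 dB
∠L = (0°) − (87.95° + 74.05°) = -162.00°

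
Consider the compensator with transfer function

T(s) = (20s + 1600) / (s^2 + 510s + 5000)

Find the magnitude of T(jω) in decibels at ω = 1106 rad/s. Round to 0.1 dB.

-35.6 dB

Substitute s = j1106:
Numerator: 20(j1106) + 1600 = 1600 + j22120
Denominator: (j1106)^2 + 510(j1106) + 5000 = -1218236 + j564060
|N| = √(1600² + 22120²) ≈ 22178, ∠N ≈ 85.86°
|D| = √(1218236² + 564060²) ≈ 1.3425e+06, ∠D ≈ 155.16°
|T| = 22178 / 1.3425e+06 ≈ 0.01652
Gain = 20 log₁₀(0.01652) ≈ -35.64 dB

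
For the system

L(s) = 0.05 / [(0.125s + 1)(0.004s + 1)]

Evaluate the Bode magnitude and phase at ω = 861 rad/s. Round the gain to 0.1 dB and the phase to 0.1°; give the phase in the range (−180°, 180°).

At ω = 861 rad/s:
pole (1 + j861·0.125) = 1 + j107.625 → |·| ≈ 107.63, ∠ ≈ 89.47°
pole (1 + j861·0.004) = 1 + j3.444 → |·| ≈ 3.5862, ∠ ≈ 73.81°
|L| = 0.05 · 1 / (107.63 · 3.5862) ≈ 0.00012954
Gain = 20 log₁₀(0.00012954) ≈ -77.75 dB
∠L = (0°) − (89.47° + 73.81°) = -163.28°

-77.8 dB, -163.3°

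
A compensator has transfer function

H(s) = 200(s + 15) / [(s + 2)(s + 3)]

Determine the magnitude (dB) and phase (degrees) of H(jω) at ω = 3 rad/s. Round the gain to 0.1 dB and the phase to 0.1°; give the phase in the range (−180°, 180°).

46.0 dB, -90.0°

At s = jω = j3:
zero (s+15): 15 + j3 → |·| = √(15²+3²) = √234 ≈ 15.297, ∠ = arctan(3/15) ≈ 11.31°
pole (s+2): 2 + j3 → |·| = √(2²+3²) = √13 ≈ 3.6056, ∠ = arctan(3/2) ≈ 56.31°
pole (s+3): 3 + j3 → |·| = √(3²+3²) = √18 ≈ 4.2426, ∠ = arctan(3/3) ≈ 45.00°
|H| = 200 · 15.297 / 15.297 ≈ 200
Gain = 20 log₁₀(200) ≈ 46.02 dB
∠H = 11.31° − 101.31° = -90.00°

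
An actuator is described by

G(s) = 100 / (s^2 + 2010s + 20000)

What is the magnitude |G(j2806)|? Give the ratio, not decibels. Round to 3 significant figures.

Substitute s = j2806:
Numerator: 100 = 100 + j0
Denominator: (j2806)^2 + 2010(j2806) + 20000 = -7853636 + j5640060
|N| = √(100² + 0²) ≈ 100, ∠N ≈ 0.00°
|D| = √(7853636² + 5640060²) ≈ 9.669e+06, ∠D ≈ 144.32°
|G| = 100 / 9.669e+06 ≈ 1.0342e-05

1.03e-05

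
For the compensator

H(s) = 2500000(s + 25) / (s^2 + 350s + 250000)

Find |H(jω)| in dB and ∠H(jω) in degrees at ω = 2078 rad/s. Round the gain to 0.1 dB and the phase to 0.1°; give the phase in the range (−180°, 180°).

At s = jω = j2078:
zero (s+25): 25 + j2078 → |·| = √(25²+2078²) = √4318709 ≈ 2078.2, ∠ = arctan(2078/25) ≈ 89.31°
quadratic: (j2078)² + 350·j2078 + 250000 = -4068084 + j727300 → |·| ≈ 4.1326e+06, ∠ ≈ 169.86°
|H| = 2500000 · 2078.2 / 4.1326e+06 ≈ 1257.2
Gain = 20 log₁₀(1257.2) ≈ 61.99 dB
∠H = 89.31° − 169.86° = -80.55°

62.0 dB, -80.6°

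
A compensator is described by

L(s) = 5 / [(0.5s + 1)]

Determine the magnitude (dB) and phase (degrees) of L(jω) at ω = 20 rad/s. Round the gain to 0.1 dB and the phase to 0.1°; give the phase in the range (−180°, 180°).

At ω = 20 rad/s:
pole (1 + j20·0.5) = 1 + j10 → |·| ≈ 10.05, ∠ ≈ 84.29°
|L| = 5 · 1 / (10.05) ≈ 0.49751
Gain = 20 log₁₀(0.49751) ≈ -6.06 dB
∠L = (0°) − (84.29°) = -84.29°

-6.1 dB, -84.3°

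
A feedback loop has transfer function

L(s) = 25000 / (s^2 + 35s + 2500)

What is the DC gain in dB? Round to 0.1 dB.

L(0) = 25000 / 2500 = 10
20 log₁₀(10) ≈ 20.00 dB

20.0 dB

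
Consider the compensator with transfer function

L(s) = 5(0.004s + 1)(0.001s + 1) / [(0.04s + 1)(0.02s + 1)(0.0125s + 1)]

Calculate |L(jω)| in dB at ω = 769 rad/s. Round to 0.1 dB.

At ω = 769 rad/s:
zero (1 + j769·0.004) = 1 + j3.076 → |·| ≈ 3.2345, ∠ ≈ 71.99°
zero (1 + j769·0.001) = 1 + j0.769 → |·| ≈ 1.2615, ∠ ≈ 37.56°
pole (1 + j769·0.04) = 1 + j30.76 → |·| ≈ 30.776, ∠ ≈ 88.14°
pole (1 + j769·0.02) = 1 + j15.38 → |·| ≈ 15.412, ∠ ≈ 86.28°
pole (1 + j769·0.0125) = 1 + j9.6125 → |·| ≈ 9.6644, ∠ ≈ 84.06°
|L| = 5 · 3.2345 · 1.2615 / (30.776 · 15.412 · 9.6644) ≈ 0.0044506
Gain = 20 log₁₀(0.0044506) ≈ -47.03 dB

-47.0 dB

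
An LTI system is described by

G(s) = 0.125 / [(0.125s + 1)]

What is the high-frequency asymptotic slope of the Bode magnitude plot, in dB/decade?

-20 dB/decade

Each pole contributes −20 dB/decade at high frequency; each zero contributes +20 dB/decade.
Net: 0 zero(s) − 1 pole(s) → -20 dB/decade.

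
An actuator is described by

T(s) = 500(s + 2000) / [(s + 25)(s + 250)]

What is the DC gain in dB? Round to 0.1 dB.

T(0) = 500·2000 / (25·250) = 160
20 log₁₀(160) ≈ 44.08 dB

44.1 dB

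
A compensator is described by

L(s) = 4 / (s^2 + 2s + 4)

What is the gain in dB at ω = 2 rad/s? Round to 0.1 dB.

At s = jω = j2:
quadratic: (j2)² + 2·j2 + 4 = 0 + j4 → |·| ≈ 4, ∠ ≈ 90.00°
|L| = 4 / 4 ≈ 1
Gain = 20 log₁₀(1) ≈ 0.00 dB

0.0 dB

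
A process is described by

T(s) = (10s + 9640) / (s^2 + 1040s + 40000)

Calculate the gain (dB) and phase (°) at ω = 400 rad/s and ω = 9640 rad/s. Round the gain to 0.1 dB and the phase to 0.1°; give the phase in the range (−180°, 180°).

Substitute s = j400:
Numerator: 10(j400) + 9640 = 9640 + j4000
Denominator: (j400)^2 + 1040(j400) + 40000 = -120000 + j416000
|N| = √(9640² + 4000²) ≈ 10437, ∠N ≈ 22.54°
|D| = √(120000² + 416000²) ≈ 4.3296e+05, ∠D ≈ 106.09°
|T| = 10437 / 4.3296e+05 ≈ 0.024106
Gain = 20 log₁₀(0.024106) ≈ -32.36 dB
∠T = 22.54° − 106.09° = -83.55°

Substitute s = j9640:
Numerator: 10(j9640) + 9640 = 9640 + j96400
Denominator: (j9640)^2 + 1040(j9640) + 40000 = -92889600 + j10025600
|N| = √(9640² + 96400²) ≈ 96881, ∠N ≈ 84.29°
|D| = √(92889600² + 10025600²) ≈ 9.3429e+07, ∠D ≈ 173.84°
|T| = 96881 / 9.3429e+07 ≈ 0.0010369
Gain = 20 log₁₀(0.0010369) ≈ -59.69 dB
∠T = 84.29° − 173.84° = -89.55°

ω = 400: -32.4 dB, -83.6°; ω = 9640: -59.7 dB, -89.6°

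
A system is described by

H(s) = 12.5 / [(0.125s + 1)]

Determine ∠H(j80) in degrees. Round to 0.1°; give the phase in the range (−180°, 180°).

At ω = 80 rad/s:
pole (1 + j80·0.125) = 1 + j10 → |·| ≈ 10.05, ∠ ≈ 84.29°
∠H = (0°) − (84.29°) = -84.29°

-84.3°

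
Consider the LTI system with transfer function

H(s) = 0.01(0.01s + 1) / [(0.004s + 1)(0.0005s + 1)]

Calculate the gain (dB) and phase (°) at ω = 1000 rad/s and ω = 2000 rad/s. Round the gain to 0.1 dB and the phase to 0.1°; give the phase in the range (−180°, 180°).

ω = 1000: -33.2 dB, -18.2°; ω = 2000: -35.1 dB, -40.7°

At ω = 1000 rad/s:
zero (1 + j1000·0.01) = 1 + j10 → |·| ≈ 10.05, ∠ ≈ 84.29°
pole (1 + j1000·0.004) = 1 + j4 → |·| ≈ 4.1231, ∠ ≈ 75.96°
pole (1 + j1000·0.0005) = 1 + j0.5 → |·| ≈ 1.118, ∠ ≈ 26.57°
|H| = 0.01 · 10.05 / (4.1231 · 1.118) ≈ 0.021802
Gain = 20 log₁₀(0.021802) ≈ -33.23 dB
∠H = (84.29°) − (75.96° + 26.57°) = -18.24°

At ω = 2000 rad/s:
zero (1 + j2000·0.01) = 1 + j20 → |·| ≈ 20.025, ∠ ≈ 87.14°
pole (1 + j2000·0.004) = 1 + j8 → |·| ≈ 8.0623, ∠ ≈ 82.87°
pole (1 + j2000·0.0005) = 1 + j1 → |·| ≈ 1.4142, ∠ ≈ 45.00°
|H| = 0.01 · 20.025 / (8.0623 · 1.4142) ≈ 0.017563
Gain = 20 log₁₀(0.017563) ≈ -35.11 dB
∠H = (87.14°) − (82.87° + 45.00°) = -40.73°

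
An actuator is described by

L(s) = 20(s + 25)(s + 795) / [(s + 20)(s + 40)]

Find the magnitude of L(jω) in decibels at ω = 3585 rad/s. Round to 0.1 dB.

26.2 dB

At s = jω = j3585:
zero (s+25): 25 + j3585 → |·| = √(25²+3585²) = √12852850 ≈ 3585.1, ∠ = arctan(3585/25) ≈ 89.60°
zero (s+795): 795 + j3585 → |·| = √(795²+3585²) = √13484250 ≈ 3672.1, ∠ = arctan(3585/795) ≈ 77.50°
pole (s+20): 20 + j3585 → |·| = √(20²+3585²) = √12852625 ≈ 3585.1, ∠ = arctan(3585/20) ≈ 89.68°
pole (s+40): 40 + j3585 → |·| = √(40²+3585²) = √12853825 ≈ 3585.2, ∠ = arctan(3585/40) ≈ 89.36°
|L| = 20 · 1.3165e+07 / 1.2853e+07 ≈ 20.485
Gain = 20 log₁₀(20.485) ≈ 26.23 dB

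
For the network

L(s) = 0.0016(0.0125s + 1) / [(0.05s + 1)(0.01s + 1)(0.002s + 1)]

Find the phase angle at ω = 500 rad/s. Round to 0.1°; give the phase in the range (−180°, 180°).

At ω = 500 rad/s:
zero (1 + j500·0.0125) = 1 + j6.25 → |·| ≈ 6.3295, ∠ ≈ 80.91°
pole (1 + j500·0.05) = 1 + j25 → |·| ≈ 25.02, ∠ ≈ 87.71°
pole (1 + j500·0.01) = 1 + j5 → |·| ≈ 5.099, ∠ ≈ 78.69°
pole (1 + j500·0.002) = 1 + j1 → |·| ≈ 1.4142, ∠ ≈ 45.00°
∠L = (80.91°) − (87.71° + 78.69° + 45.00°) = -130.49°

-130.5°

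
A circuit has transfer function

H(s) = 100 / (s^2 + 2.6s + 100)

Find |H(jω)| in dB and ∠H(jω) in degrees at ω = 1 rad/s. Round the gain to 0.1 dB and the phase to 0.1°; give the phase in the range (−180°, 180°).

0.1 dB, -1.5°

At s = jω = j1:
quadratic: (j1)² + 2.6·j1 + 100 = 99 + j2.6 → |·| ≈ 99.034, ∠ ≈ 1.50°
|H| = 100 / 99.034 ≈ 1.0098
Gain = 20 log₁₀(1.0098) ≈ 0.08 dB
∠H = 0.00° − 1.50° = -1.50°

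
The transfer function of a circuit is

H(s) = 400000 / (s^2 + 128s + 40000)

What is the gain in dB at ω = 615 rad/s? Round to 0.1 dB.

1.2 dB

At s = jω = j615:
quadratic: (j615)² + 128·j615 + 40000 = -338225 + j78720 → |·| ≈ 3.4727e+05, ∠ ≈ 166.90°
|H| = 400000 / 3.4727e+05 ≈ 1.1518
Gain = 20 log₁₀(1.1518) ≈ 1.23 dB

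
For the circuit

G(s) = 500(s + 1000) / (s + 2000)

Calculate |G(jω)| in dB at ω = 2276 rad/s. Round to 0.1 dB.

52.3 dB

At s = jω = j2276:
zero (s+1000): 1000 + j2276 → |·| = √(1000²+2276²) = √6180176 ≈ 2486, ∠ = arctan(2276/1000) ≈ 66.28°
pole (s+2000): 2000 + j2276 → |·| = √(2000²+2276²) = √9180176 ≈ 3029.9, ∠ = arctan(2276/2000) ≈ 48.69°
|G| = 500 · 2486 / 3029.9 ≈ 410.24
Gain = 20 log₁₀(410.24) ≈ 52.26 dB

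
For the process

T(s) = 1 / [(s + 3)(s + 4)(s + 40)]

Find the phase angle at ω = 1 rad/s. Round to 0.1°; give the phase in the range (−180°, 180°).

-33.9°

At s = jω = j1:
pole (s+3): 3 + j1 → |·| = √(3²+1²) = √10 ≈ 3.1623, ∠ = arctan(1/3) ≈ 18.43°
pole (s+4): 4 + j1 → |·| = √(4²+1²) = √17 ≈ 4.1231, ∠ = arctan(1/4) ≈ 14.04°
pole (s+40): 40 + j1 → |·| = √(40²+1²) = √1601 ≈ 40.012, ∠ = arctan(1/40) ≈ 1.43°
∠T = 0.00° − 33.90° = -33.90°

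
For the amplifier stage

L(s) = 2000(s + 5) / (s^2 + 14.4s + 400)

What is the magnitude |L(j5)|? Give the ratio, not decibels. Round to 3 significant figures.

At s = jω = j5:
zero (s+5): 5 + j5 → |·| = √(5²+5²) = √50 ≈ 7.0711, ∠ = arctan(5/5) ≈ 45.00°
quadratic: (j5)² + 14.4·j5 + 400 = 375 + j72 → |·| ≈ 381.85, ∠ ≈ 10.87°
|L| = 2000 · 7.0711 / 381.85 ≈ 37.036

37.0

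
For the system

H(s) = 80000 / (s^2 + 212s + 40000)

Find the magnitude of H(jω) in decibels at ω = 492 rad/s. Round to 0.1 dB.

At s = jω = j492:
quadratic: (j492)² + 212·j492 + 40000 = -202064 + j104304 → |·| ≈ 2.274e+05, ∠ ≈ 152.70°
|H| = 80000 / 2.274e+05 ≈ 0.3518
Gain = 20 log₁₀(0.3518) ≈ -9.07 dB

-9.1 dB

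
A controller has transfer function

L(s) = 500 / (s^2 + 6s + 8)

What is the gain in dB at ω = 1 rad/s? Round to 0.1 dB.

34.7 dB

Substitute s = j1:
Numerator: 500 = 500 + j0
Denominator: (j1)^2 + 6(j1) + 8 = 7 + j6
|N| = √(500² + 0²) ≈ 500, ∠N ≈ 0.00°
|D| = √(7² + 6²) ≈ 9.2195, ∠D ≈ 40.60°
|L| = 500 / 9.2195 ≈ 54.233
Gain = 20 log₁₀(54.233) ≈ 34.69 dB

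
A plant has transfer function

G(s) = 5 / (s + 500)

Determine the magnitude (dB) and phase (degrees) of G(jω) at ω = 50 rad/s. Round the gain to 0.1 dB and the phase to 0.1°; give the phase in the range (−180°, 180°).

Substitute s = j50:
Numerator: 5 = 5 + j0
Denominator: (j50) + 500 = 500 + j50
|N| = √(5² + 0²) ≈ 5, ∠N ≈ 0.00°
|D| = √(500² + 50²) ≈ 502.49, ∠D ≈ 5.71°
|G| = 5 / 502.49 ≈ 0.0099504
Gain = 20 log₁₀(0.0099504) ≈ -40.04 dB
∠G = 0.00° − 5.71° = -5.71°

-40.0 dB, -5.7°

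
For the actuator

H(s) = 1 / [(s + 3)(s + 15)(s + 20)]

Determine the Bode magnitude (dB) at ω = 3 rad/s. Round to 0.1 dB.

-62.4 dB

At s = jω = j3:
pole (s+3): 3 + j3 → |·| = √(3²+3²) = √18 ≈ 4.2426, ∠ = arctan(3/3) ≈ 45.00°
pole (s+15): 15 + j3 → |·| = √(15²+3²) = √234 ≈ 15.297, ∠ = arctan(3/15) ≈ 11.31°
pole (s+20): 20 + j3 → |·| = √(20²+3²) = √409 ≈ 20.224, ∠ = arctan(3/20) ≈ 8.53°
|H| = 1 / 1312.5 ≈ 0.0007619
Gain = 20 log₁₀(0.0007619) ≈ -62.36 dB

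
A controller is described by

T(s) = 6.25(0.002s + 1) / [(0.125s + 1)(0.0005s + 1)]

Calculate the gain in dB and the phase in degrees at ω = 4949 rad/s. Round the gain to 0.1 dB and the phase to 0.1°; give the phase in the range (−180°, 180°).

-28.5 dB, -73.7°

At ω = 4949 rad/s:
zero (1 + j4949·0.002) = 1 + j9.898 → |·| ≈ 9.9484, ∠ ≈ 84.23°
pole (1 + j4949·0.125) = 1 + j618.625 → |·| ≈ 618.63, ∠ ≈ 89.91°
pole (1 + j4949·0.0005) = 1 + j2.4745 → |·| ≈ 2.6689, ∠ ≈ 68.00°
|T| = 6.25 · 9.9484 / (618.63 · 2.6689) ≈ 0.037659
Gain = 20 log₁₀(0.037659) ≈ -28.48 dB
∠T = (84.23°) − (89.91° + 68.00°) = -73.68°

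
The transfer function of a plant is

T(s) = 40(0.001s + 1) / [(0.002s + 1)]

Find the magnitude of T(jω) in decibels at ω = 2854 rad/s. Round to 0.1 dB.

26.4 dB

At ω = 2854 rad/s:
zero (1 + j2854·0.001) = 1 + j2.854 → |·| ≈ 3.0241, ∠ ≈ 70.69°
pole (1 + j2854·0.002) = 1 + j5.708 → |·| ≈ 5.7949, ∠ ≈ 80.06°
|T| = 40 · 3.0241 / (5.7949) ≈ 20.874
Gain = 20 log₁₀(20.874) ≈ 26.39 dB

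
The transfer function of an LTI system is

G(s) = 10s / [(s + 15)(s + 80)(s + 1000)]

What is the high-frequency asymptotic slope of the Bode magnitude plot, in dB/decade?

Each pole contributes −20 dB/decade at high frequency; each zero contributes +20 dB/decade.
Net: 1 zero(s) − 3 pole(s) → -40 dB/decade.

-40 dB/decade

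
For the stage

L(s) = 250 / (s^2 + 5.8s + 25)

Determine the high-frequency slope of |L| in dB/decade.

Each pole contributes −20 dB/decade at high frequency; each zero contributes +20 dB/decade.
Net: 0 zero(s) − 2 pole(s) → -40 dB/decade.

-40 dB/decade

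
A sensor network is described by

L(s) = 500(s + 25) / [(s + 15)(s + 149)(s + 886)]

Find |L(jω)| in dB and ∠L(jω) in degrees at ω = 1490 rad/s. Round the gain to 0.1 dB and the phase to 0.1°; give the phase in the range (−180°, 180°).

At s = jω = j1490:
zero (s+25): 25 + j1490 → |·| = √(25²+1490²) = √2220725 ≈ 1490.2, ∠ = arctan(1490/25) ≈ 89.04°
pole (s+15): 15 + j1490 → |·| = √(15²+1490²) = √2220325 ≈ 1490.1, ∠ = arctan(1490/15) ≈ 89.42°
pole (s+149): 149 + j1490 → |·| = √(149²+1490²) = √2242301 ≈ 1497.4, ∠ = arctan(1490/149) ≈ 84.29°
pole (s+886): 886 + j1490 → |·| = √(886²+1490²) = √3005096 ≈ 1733.5, ∠ = arctan(1490/886) ≈ 59.26°
|L| = 500 · 1490.2 / 3.8679e+09 ≈ 0.00019264
Gain = 20 log₁₀(0.00019264) ≈ -74.31 dB
∠L = 89.04° − 232.97° = -143.93°

-74.3 dB, -143.9°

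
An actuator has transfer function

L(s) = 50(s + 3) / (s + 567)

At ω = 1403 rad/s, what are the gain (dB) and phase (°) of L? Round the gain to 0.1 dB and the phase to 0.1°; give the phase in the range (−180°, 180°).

33.3 dB, 21.9°

At s = jω = j1403:
zero (s+3): 3 + j1403 → |·| = √(3²+1403²) = √1968418 ≈ 1403, ∠ = arctan(1403/3) ≈ 89.88°
pole (s+567): 567 + j1403 → |·| = √(567²+1403²) = √2289898 ≈ 1513.2, ∠ = arctan(1403/567) ≈ 67.99°
|L| = 50 · 1403 / 1513.2 ≈ 46.359
Gain = 20 log₁₀(46.359) ≈ 33.32 dB
∠L = 89.88° − 67.99° = 21.89°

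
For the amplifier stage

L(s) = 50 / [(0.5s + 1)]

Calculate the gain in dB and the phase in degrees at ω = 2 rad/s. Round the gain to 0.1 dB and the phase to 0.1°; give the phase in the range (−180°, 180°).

At ω = 2 rad/s:
pole (1 + j2·0.5) = 1 + j1 → |·| ≈ 1.4142, ∠ ≈ 45.00°
|L| = 50 · 1 / (1.4142) ≈ 35.356
Gain = 20 log₁₀(35.356) ≈ 30.97 dB
∠L = (0°) − (45.00°) = -45.00°

31.0 dB, -45.0°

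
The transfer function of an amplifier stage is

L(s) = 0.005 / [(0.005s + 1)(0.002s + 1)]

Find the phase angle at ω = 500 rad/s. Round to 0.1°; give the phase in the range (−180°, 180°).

At ω = 500 rad/s:
pole (1 + j500·0.005) = 1 + j2.5 → |·| ≈ 2.6926, ∠ ≈ 68.20°
pole (1 + j500·0.002) = 1 + j1 → |·| ≈ 1.4142, ∠ ≈ 45.00°
∠L = (0°) − (68.20° + 45.00°) = -113.20°

-113.2°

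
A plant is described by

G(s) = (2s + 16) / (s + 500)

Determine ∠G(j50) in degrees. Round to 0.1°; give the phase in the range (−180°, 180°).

Substitute s = j50:
Numerator: 2(j50) + 16 = 16 + j100
Denominator: (j50) + 500 = 500 + j50
|N| = √(16² + 100²) ≈ 101.27, ∠N ≈ 80.91°
|D| = √(500² + 50²) ≈ 502.49, ∠D ≈ 5.71°
∠G = 80.91° − 5.71° = 75.20°

75.2°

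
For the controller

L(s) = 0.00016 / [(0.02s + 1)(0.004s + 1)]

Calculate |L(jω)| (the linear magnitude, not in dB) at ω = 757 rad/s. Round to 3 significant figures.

At ω = 757 rad/s:
pole (1 + j757·0.02) = 1 + j15.14 → |·| ≈ 15.173, ∠ ≈ 86.22°
pole (1 + j757·0.004) = 1 + j3.028 → |·| ≈ 3.1889, ∠ ≈ 71.72°
|L| = 0.00016 · 1 / (15.173 · 3.1889) ≈ 3.3068e-06

3.31e-06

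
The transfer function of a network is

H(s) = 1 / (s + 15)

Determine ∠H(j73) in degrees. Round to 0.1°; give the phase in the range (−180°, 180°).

-78.4°

At s = jω = j73:
pole (s+15): 15 + j73 → |·| = √(15²+73²) = √5554 ≈ 74.525, ∠ = arctan(73/15) ≈ 78.39°
∠H = 0.00° − 78.39° = -78.39°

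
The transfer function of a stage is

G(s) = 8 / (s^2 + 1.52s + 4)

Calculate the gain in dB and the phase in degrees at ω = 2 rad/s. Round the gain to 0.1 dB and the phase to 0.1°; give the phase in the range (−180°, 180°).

8.4 dB, -90.0°

At s = jω = j2:
quadratic: (j2)² + 1.52·j2 + 4 = 0 + j3.04 → |·| ≈ 3.04, ∠ ≈ 90.00°
|G| = 8 / 3.04 ≈ 2.6316
Gain = 20 log₁₀(2.6316) ≈ 8.40 dB
∠G = 0.00° − 90.00° = -90.00°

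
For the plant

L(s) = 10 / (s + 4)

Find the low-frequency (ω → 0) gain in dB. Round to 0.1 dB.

8.0 dB

L(0) = 10 / 4 = 2.5
20 log₁₀(2.5) ≈ 7.96 dB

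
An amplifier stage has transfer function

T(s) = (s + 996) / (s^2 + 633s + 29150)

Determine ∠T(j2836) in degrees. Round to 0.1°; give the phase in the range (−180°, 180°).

-96.7°

Substitute s = j2836:
Numerator: (j2836) + 996 = 996 + j2836
Denominator: (j2836)^2 + 633(j2836) + 29150 = -8013746 + j1795188
|N| = √(996² + 2836²) ≈ 3005.8, ∠N ≈ 70.65°
|D| = √(8013746² + 1795188²) ≈ 8.2124e+06, ∠D ≈ 167.37°
∠T = 70.65° − 167.37° = -96.72°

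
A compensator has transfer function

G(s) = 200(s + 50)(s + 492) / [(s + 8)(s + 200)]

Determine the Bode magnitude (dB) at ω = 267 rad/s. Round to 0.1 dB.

At s = jω = j267:
zero (s+50): 50 + j267 → |·| = √(50²+267²) = √73789 ≈ 271.64, ∠ = arctan(267/50) ≈ 79.39°
zero (s+492): 492 + j267 → |·| = √(492²+267²) = √313353 ≈ 559.78, ∠ = arctan(267/492) ≈ 28.49°
pole (s+8): 8 + j267 → |·| = √(8²+267²) = √71353 ≈ 267.12, ∠ = arctan(267/8) ≈ 88.28°
pole (s+200): 200 + j267 → |·| = √(200²+267²) = √111289 ≈ 333.6, ∠ = arctan(267/200) ≈ 53.16°
|G| = 200 · 1.5206e+05 / 89111 ≈ 341.28
Gain = 20 log₁₀(341.28) ≈ 50.66 dB

50.7 dB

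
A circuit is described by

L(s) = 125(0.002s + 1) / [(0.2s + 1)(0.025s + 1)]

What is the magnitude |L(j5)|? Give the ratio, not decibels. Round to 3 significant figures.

87.7

At ω = 5 rad/s:
zero (1 + j5·0.002) = 1 + j0.01 → |·| ≈ 1, ∠ ≈ 0.57°
pole (1 + j5·0.2) = 1 + j1 → |·| ≈ 1.4142, ∠ ≈ 45.00°
pole (1 + j5·0.025) = 1 + j0.125 → |·| ≈ 1.0078, ∠ ≈ 7.13°
|L| = 125 · 1 / (1.4142 · 1.0078) ≈ 87.705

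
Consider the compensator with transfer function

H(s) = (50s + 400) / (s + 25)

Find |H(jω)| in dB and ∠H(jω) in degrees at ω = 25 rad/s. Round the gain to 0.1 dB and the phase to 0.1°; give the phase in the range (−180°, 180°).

Substitute s = j25:
Numerator: 50(j25) + 400 = 400 + j1250
Denominator: (j25) + 25 = 25 + j25
|N| = √(400² + 1250²) ≈ 1312.4, ∠N ≈ 72.26°
|D| = √(25² + 25²) ≈ 35.355, ∠D ≈ 45.00°
|H| = 1312.4 / 35.355 ≈ 37.121
Gain = 20 log₁₀(37.121) ≈ 31.39 dB
∠H = 72.26° − 45.00° = 27.26°

31.4 dB, 27.3°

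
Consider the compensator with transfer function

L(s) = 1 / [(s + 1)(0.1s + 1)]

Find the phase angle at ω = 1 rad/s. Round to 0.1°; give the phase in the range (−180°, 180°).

-50.7°

At ω = 1 rad/s:
pole (1 + j1·1) = 1 + j1 → |·| ≈ 1.4142, ∠ ≈ 45.00°
pole (1 + j1·0.1) = 1 + j0.1 → |·| ≈ 1.005, ∠ ≈ 5.71°
∠L = (0°) − (45.00° + 5.71°) = -50.71°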